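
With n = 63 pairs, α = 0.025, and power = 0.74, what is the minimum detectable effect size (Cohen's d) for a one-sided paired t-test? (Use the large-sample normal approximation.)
d ≈ 0.33

Minimum detectable effect (paired t-test, normal approximation):
d = (z_α + z_β) / √n
d = (1.960 + 0.643) / √63
d = 2.603 / 7.937
d ≈ 0.33

By Cohen's convention (0.2 small / 0.5 medium / 0.8 large): small effect.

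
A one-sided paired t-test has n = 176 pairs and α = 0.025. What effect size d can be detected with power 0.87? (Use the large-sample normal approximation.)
d ≈ 0.23

Minimum detectable effect (paired t-test, normal approximation):
d = (z_α + z_β) / √n
d = (1.960 + 1.126) / √176
d = 3.086 / 13.266
d ≈ 0.23

By Cohen's convention (0.2 small / 0.5 medium / 0.8 large): small effect.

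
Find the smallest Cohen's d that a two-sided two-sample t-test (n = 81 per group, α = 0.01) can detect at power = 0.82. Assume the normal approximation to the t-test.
d ≈ 0.55

Minimum detectable effect (two-sample t-test, normal approximation):
d = (z_{α/2} + z_β) / √(n/2)
d = (2.576 + 0.915) / √(81/2)
d = 3.491 / 6.364
d ≈ 0.55

By Cohen's convention (0.2 small / 0.5 medium / 0.8 large): medium effect.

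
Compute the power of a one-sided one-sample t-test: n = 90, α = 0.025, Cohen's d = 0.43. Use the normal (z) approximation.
Power ≈ 0.98

Power calculation (one-sample t-test, normal approximation):
z_β = d · √n - z_α
z_β = 0.43 · √90 - 1.960
z_β = 0.43 · 9.487 - 1.960
z_β = 2.119

Power = Φ(z_β) = Φ(2.119) ≈ 0.983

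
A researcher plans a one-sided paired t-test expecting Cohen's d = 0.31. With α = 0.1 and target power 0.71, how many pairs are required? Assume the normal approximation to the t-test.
n = 36 pairs

Sample size formula (paired t-test, normal approximation):
n = ((z_α + z_β) / d)²

z_α = 1.282 (for α = 0.1, one-sided)
z_β = 0.553 (for power = 0.71)
d = 0.31

n = ((1.282 + 0.553) / 0.31)²
n = (5.919)²
n ≈ 35.03
Round up to the next whole number: n = 36 pairs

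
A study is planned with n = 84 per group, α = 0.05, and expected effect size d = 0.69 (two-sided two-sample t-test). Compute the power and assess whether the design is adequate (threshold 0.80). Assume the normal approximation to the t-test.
Power ≈ 0.99; the study is adequately powered (power ≥ 0.80)

Power calculation (two-sample t-test, normal approximation):
z_β = d · √(n/2) - z_{α/2}
z_β = 0.69 · √(84/2) - 1.960
z_β = 0.69 · 6.481 - 1.960
z_β = 2.512

Power = Φ(z_β) = Φ(2.512) ≈ 0.994

Effect size d = 0.69 is medium by Cohen's convention (0.2/0.5/0.8).

Threshold: power ≥ 0.80 is conventionally adequate.
Power ≈ 0.99 → the study is adequately powered (power ≥ 0.80).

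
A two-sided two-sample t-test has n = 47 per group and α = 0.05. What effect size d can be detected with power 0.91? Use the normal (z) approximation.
d ≈ 0.68

Minimum detectable effect (two-sample t-test, normal approximation):
d = (z_{α/2} + z_β) / √(n/2)
d = (1.960 + 1.341) / √(47/2)
d = 3.301 / 4.848
d ≈ 0.68

By Cohen's convention (0.2 small / 0.5 medium / 0.8 large): medium effect.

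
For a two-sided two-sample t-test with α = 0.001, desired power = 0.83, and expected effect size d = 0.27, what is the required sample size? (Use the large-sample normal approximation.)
n = 495 per group

Sample size formula (two-sample t-test, normal approximation):
n = 2 · ((z_{α/2} + z_β) / d)²

z_{α/2} = 3.291 (for α = 0.001, two-sided)
z_β = 0.954 (for power = 0.83)
d = 0.27

n = 2 · ((3.291 + 0.954) / 0.27)²
n = 2 · (15.722)²
n ≈ 494.36
Round up to the next whole number: n = 495 per group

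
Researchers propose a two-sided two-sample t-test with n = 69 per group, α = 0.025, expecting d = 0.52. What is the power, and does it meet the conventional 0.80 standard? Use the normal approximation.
Power ≈ 0.79; the study is underpowered (power < 0.80)

Power calculation (two-sample t-test, normal approximation):
z_β = d · √(n/2) - z_{α/2}
z_β = 0.52 · √(69/2) - 2.241
z_β = 0.52 · 5.874 - 2.241
z_β = 0.813

Power = Φ(z_β) = Φ(0.813) ≈ 0.792

Effect size d = 0.52 is medium by Cohen's convention (0.2/0.5/0.8).

Threshold: power ≥ 0.80 is conventionally adequate.
Power ≈ 0.79 → the study is underpowered (power < 0.80).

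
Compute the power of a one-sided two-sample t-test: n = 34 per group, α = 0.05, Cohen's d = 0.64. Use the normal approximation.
Power ≈ 0.84

Power calculation (two-sample t-test, normal approximation):
z_β = d · √(n/2) - z_α
z_β = 0.64 · √(34/2) - 1.645
z_β = 0.64 · 4.123 - 1.645
z_β = 0.994

Power = Φ(z_β) = Φ(0.994) ≈ 0.840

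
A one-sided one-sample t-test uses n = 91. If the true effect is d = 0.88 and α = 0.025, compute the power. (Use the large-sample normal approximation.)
Power ≈ 1.00

Power calculation (one-sample t-test, normal approximation):
z_β = d · √n - z_α
z_β = 0.88 · √91 - 1.960
z_β = 0.88 · 9.539 - 1.960
z_β = 6.435

Power = Φ(z_β) = Φ(6.435) ≈ 1.000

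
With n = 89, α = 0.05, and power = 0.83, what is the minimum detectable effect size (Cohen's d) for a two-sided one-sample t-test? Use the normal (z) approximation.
d ≈ 0.31

Minimum detectable effect (one-sample t-test, normal approximation):
d = (z_{α/2} + z_β) / √n
d = (1.960 + 0.954) / √89
d = 2.914 / 9.434
d ≈ 0.31

By Cohen's convention (0.2 small / 0.5 medium / 0.8 large): small effect.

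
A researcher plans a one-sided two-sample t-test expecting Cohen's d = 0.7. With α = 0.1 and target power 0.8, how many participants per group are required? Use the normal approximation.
n = 19 per group

Sample size formula (two-sample t-test, normal approximation):
n = 2 · ((z_α + z_β) / d)²

z_α = 1.282 (for α = 0.1, one-sided)
z_β = 0.842 (for power = 0.8)
d = 0.7

n = 2 · ((1.282 + 0.842) / 0.7)²
n = 2 · (3.034)²
n ≈ 18.41
Round up to the next whole number: n = 19 per group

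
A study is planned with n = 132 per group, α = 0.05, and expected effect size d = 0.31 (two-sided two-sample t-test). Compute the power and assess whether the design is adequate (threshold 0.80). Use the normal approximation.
Power ≈ 0.71; the study is underpowered (power < 0.80)

Power calculation (two-sample t-test, normal approximation):
z_β = d · √(n/2) - z_{α/2}
z_β = 0.31 · √(132/2) - 1.960
z_β = 0.31 · 8.124 - 1.960
z_β = 0.558

Power = Φ(z_β) = Φ(0.558) ≈ 0.712

Effect size d = 0.31 is small by Cohen's convention (0.2/0.5/0.8).

Threshold: power ≥ 0.80 is conventionally adequate.
Power ≈ 0.71 → the study is underpowered (power < 0.80).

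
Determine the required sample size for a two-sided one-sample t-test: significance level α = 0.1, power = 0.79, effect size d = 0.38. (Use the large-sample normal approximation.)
n = 42

Sample size formula (one-sample t-test, normal approximation):
n = ((z_{α/2} + z_β) / d)²

z_{α/2} = 1.645 (for α = 0.1, two-sided)
z_β = 0.806 (for power = 0.79)
d = 0.38

n = ((1.645 + 0.806) / 0.38)²
n = (6.450)²
n ≈ 41.60
Round up to the next whole number: n = 42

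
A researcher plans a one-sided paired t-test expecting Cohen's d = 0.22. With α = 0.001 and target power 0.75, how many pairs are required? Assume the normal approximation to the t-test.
n = 293 pairs

Sample size formula (paired t-test, normal approximation):
n = ((z_α + z_β) / d)²

z_α = 3.090 (for α = 0.001, one-sided)
z_β = 0.674 (for power = 0.75)
d = 0.22

n = ((3.090 + 0.674) / 0.22)²
n = (17.109)²
n ≈ 292.72
Round up to the next whole number: n = 293 pairs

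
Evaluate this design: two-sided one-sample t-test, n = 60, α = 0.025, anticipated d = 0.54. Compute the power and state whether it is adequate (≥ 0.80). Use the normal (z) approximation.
Power ≈ 0.97; the study is adequately powered (power ≥ 0.80)

Power calculation (one-sample t-test, normal approximation):
z_β = d · √n - z_{α/2}
z_β = 0.54 · √60 - 2.241
z_β = 0.54 · 7.746 - 2.241
z_β = 1.941

Power = Φ(z_β) = Φ(1.941) ≈ 0.974

Effect size d = 0.54 is medium by Cohen's convention (0.2/0.5/0.8).

Threshold: power ≥ 0.80 is conventionally adequate.
Power ≈ 0.97 → the study is adequately powered (power ≥ 0.80).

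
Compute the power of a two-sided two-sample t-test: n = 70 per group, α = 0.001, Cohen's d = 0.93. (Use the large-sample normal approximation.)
Power ≈ 0.99

Power calculation (two-sample t-test, normal approximation):
z_β = d · √(n/2) - z_{α/2}
z_β = 0.93 · √(70/2) - 3.291
z_β = 0.93 · 5.916 - 3.291
z_β = 2.211

Power = Φ(z_β) = Φ(2.211) ≈ 0.986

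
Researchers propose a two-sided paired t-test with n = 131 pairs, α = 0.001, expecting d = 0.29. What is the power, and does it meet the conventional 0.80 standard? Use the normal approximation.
Power ≈ 0.51; the study is underpowered (power < 0.80)

Power calculation (paired t-test, normal approximation):
z_β = d · √n - z_{α/2}
z_β = 0.29 · √131 - 3.291
z_β = 0.29 · 11.446 - 3.291
z_β = 0.029

Power = Φ(z_β) = Φ(0.029) ≈ 0.511

Effect size d = 0.29 is small by Cohen's convention (0.2/0.5/0.8).

Threshold: power ≥ 0.80 is conventionally adequate.
Power ≈ 0.51 → the study is underpowered (power < 0.80).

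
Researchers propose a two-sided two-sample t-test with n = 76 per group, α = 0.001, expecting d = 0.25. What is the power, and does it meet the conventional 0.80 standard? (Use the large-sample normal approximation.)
Power ≈ 0.04; the study is underpowered (power < 0.80)

Power calculation (two-sample t-test, normal approximation):
z_β = d · √(n/2) - z_{α/2}
z_β = 0.25 · √(76/2) - 3.291
z_β = 0.25 · 6.164 - 3.291
z_β = -1.749

Power = Φ(z_β) = Φ(-1.749) ≈ 0.040

Effect size d = 0.25 is small by Cohen's convention (0.2/0.5/0.8).

Threshold: power ≥ 0.80 is conventionally adequate.
Power ≈ 0.04 → the study is underpowered (power < 0.80).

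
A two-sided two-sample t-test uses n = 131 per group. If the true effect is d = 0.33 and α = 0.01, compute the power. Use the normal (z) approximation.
Power ≈ 0.54

Power calculation (two-sample t-test, normal approximation):
z_β = d · √(n/2) - z_{α/2}
z_β = 0.33 · √(131/2) - 2.576
z_β = 0.33 · 8.093 - 2.576
z_β = 0.095

Power = Φ(z_β) = Φ(0.095) ≈ 0.538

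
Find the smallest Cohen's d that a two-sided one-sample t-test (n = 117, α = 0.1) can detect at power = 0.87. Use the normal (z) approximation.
d ≈ 0.26

Minimum detectable effect (one-sample t-test, normal approximation):
d = (z_{α/2} + z_β) / √n
d = (1.645 + 1.126) / √117
d = 2.771 / 10.817
d ≈ 0.26

By Cohen's convention (0.2 small / 0.5 medium / 0.8 large): small effect.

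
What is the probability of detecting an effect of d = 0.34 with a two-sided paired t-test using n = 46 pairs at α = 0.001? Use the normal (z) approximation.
Power ≈ 0.16

Power calculation (paired t-test, normal approximation):
z_β = d · √n - z_{α/2}
z_β = 0.34 · √46 - 3.291
z_β = 0.34 · 6.782 - 3.291
z_β = -0.985

Power = Φ(z_β) = Φ(-0.985) ≈ 0.162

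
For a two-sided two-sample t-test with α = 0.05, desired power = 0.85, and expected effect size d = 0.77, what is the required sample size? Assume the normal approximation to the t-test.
n = 31 per group

Sample size formula (two-sample t-test, normal approximation):
n = 2 · ((z_{α/2} + z_β) / d)²

z_{α/2} = 1.960 (for α = 0.05, two-sided)
z_β = 1.036 (for power = 0.85)
d = 0.77

n = 2 · ((1.960 + 1.036) / 0.77)²
n = 2 · (3.891)²
n ≈ 30.28
Round up to the next whole number: n = 31 per group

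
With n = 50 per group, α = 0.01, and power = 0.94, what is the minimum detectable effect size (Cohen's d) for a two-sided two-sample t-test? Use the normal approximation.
d ≈ 0.83

Minimum detectable effect (two-sample t-test, normal approximation):
d = (z_{α/2} + z_β) / √(n/2)
d = (2.576 + 1.555) / √(50/2)
d = 4.131 / 5.000
d ≈ 0.83

By Cohen's convention (0.2 small / 0.5 medium / 0.8 large): large effect.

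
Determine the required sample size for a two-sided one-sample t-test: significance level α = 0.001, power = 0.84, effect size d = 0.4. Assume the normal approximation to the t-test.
n = 115

Sample size formula (one-sample t-test, normal approximation):
n = ((z_{α/2} + z_β) / d)²

z_{α/2} = 3.291 (for α = 0.001, two-sided)
z_β = 0.994 (for power = 0.84)
d = 0.4

n = ((3.291 + 0.994) / 0.4)²
n = (10.713)²
n ≈ 114.77
Round up to the next whole number: n = 115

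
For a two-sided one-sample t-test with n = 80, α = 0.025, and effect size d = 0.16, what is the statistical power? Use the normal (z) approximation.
Power ≈ 0.21

Power calculation (one-sample t-test, normal approximation):
z_β = d · √n - z_{α/2}
z_β = 0.16 · √80 - 2.241
z_β = 0.16 · 8.944 - 2.241
z_β = -0.810

Power = Φ(z_β) = Φ(-0.810) ≈ 0.209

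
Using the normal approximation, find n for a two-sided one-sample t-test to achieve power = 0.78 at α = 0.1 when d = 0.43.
n = 32

Sample size formula (one-sample t-test, normal approximation):
n = ((z_{α/2} + z_β) / d)²

z_{α/2} = 1.645 (for α = 0.1, two-sided)
z_β = 0.772 (for power = 0.78)
d = 0.43

n = ((1.645 + 0.772) / 0.43)²
n = (5.621)²
n ≈ 31.60
Round up to the next whole number: n = 32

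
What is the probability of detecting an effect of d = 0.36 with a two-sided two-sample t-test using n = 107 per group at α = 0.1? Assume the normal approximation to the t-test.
Power ≈ 0.84

Power calculation (two-sample t-test, normal approximation):
z_β = d · √(n/2) - z_{α/2}
z_β = 0.36 · √(107/2) - 1.645
z_β = 0.36 · 7.314 - 1.645
z_β = 0.988

Power = Φ(z_β) = Φ(0.988) ≈ 0.839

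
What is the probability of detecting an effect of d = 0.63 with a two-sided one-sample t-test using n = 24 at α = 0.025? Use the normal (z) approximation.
Power ≈ 0.80

Power calculation (one-sample t-test, normal approximation):
z_β = d · √n - z_{α/2}
z_β = 0.63 · √24 - 2.241
z_β = 0.63 · 4.899 - 2.241
z_β = 0.845

Power = Φ(z_β) = Φ(0.845) ≈ 0.801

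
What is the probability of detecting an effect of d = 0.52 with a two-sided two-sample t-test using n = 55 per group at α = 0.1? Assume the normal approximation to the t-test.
Power ≈ 0.86

Power calculation (two-sample t-test, normal approximation):
z_β = d · √(n/2) - z_{α/2}
z_β = 0.52 · √(55/2) - 1.645
z_β = 0.52 · 5.244 - 1.645
z_β = 1.082

Power = Φ(z_β) = Φ(1.082) ≈ 0.860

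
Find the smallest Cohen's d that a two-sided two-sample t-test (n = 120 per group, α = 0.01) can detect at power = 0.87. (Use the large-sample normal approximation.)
d ≈ 0.48

Minimum detectable effect (two-sample t-test, normal approximation):
d = (z_{α/2} + z_β) / √(n/2)
d = (2.576 + 1.126) / √(120/2)
d = 3.702 / 7.746
d ≈ 0.48

By Cohen's convention (0.2 small / 0.5 medium / 0.8 large): small effect.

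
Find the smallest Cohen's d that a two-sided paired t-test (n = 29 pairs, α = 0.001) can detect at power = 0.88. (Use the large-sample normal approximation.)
d ≈ 0.83

Minimum detectable effect (paired t-test, normal approximation):
d = (z_{α/2} + z_β) / √n
d = (3.291 + 1.175) / √29
d = 4.466 / 5.385
d ≈ 0.83

By Cohen's convention (0.2 small / 0.5 medium / 0.8 large): large effect.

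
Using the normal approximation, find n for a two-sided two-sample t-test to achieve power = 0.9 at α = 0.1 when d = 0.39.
n = 113 per group

Sample size formula (two-sample t-test, normal approximation):
n = 2 · ((z_{α/2} + z_β) / d)²

z_{α/2} = 1.645 (for α = 0.1, two-sided)
z_β = 1.282 (for power = 0.9)
d = 0.39

n = 2 · ((1.645 + 1.282) / 0.39)²
n = 2 · (7.505)²
n ≈ 112.65
Round up to the next whole number: n = 113 per group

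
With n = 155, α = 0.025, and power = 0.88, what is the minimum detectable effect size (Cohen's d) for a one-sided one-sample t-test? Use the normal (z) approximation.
d ≈ 0.25

Minimum detectable effect (one-sample t-test, normal approximation):
d = (z_α + z_β) / √n
d = (1.960 + 1.175) / √155
d = 3.135 / 12.450
d ≈ 0.25

By Cohen's convention (0.2 small / 0.5 medium / 0.8 large): small effect.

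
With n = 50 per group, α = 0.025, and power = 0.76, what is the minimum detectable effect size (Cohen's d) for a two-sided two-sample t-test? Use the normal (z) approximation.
d ≈ 0.59

Minimum detectable effect (two-sample t-test, normal approximation):
d = (z_{α/2} + z_β) / √(n/2)
d = (2.241 + 0.706) / √(50/2)
d = 2.948 / 5.000
d ≈ 0.59

By Cohen's convention (0.2 small / 0.5 medium / 0.8 large): medium effect.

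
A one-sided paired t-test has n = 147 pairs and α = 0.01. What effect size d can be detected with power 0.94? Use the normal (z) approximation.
d ≈ 0.32

Minimum detectable effect (paired t-test, normal approximation):
d = (z_α + z_β) / √n
d = (2.326 + 1.555) / √147
d = 3.881 / 12.124
d ≈ 0.32

By Cohen's convention (0.2 small / 0.5 medium / 0.8 large): small effect.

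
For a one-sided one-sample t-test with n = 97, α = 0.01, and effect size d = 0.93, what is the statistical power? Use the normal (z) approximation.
Power ≈ 1.00

Power calculation (one-sample t-test, normal approximation):
z_β = d · √n - z_α
z_β = 0.93 · √97 - 2.326
z_β = 0.93 · 9.849 - 2.326
z_β = 6.833

Power = Φ(z_β) = Φ(6.833) ≈ 1.000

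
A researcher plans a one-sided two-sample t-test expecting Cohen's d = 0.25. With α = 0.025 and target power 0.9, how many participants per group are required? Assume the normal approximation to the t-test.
n = 337 per group

Sample size formula (two-sample t-test, normal approximation):
n = 2 · ((z_α + z_β) / d)²

z_α = 1.960 (for α = 0.025, one-sided)
z_β = 1.282 (for power = 0.9)
d = 0.25

n = 2 · ((1.960 + 1.282) / 0.25)²
n = 2 · (12.968)²
n ≈ 336.34
Round up to the next whole number: n = 337 per group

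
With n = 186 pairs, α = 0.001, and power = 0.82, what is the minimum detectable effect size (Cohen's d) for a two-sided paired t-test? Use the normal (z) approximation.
d ≈ 0.31

Minimum detectable effect (paired t-test, normal approximation):
d = (z_{α/2} + z_β) / √n
d = (3.291 + 0.915) / √186
d = 4.206 / 13.638
d ≈ 0.31

By Cohen's convention (0.2 small / 0.5 medium / 0.8 large): small effect.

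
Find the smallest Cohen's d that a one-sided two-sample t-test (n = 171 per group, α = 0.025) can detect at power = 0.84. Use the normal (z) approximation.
d ≈ 0.32

Minimum detectable effect (two-sample t-test, normal approximation):
d = (z_α + z_β) / √(n/2)
d = (1.960 + 0.994) / √(171/2)
d = 2.954 / 9.247
d ≈ 0.32

By Cohen's convention (0.2 small / 0.5 medium / 0.8 large): small effect.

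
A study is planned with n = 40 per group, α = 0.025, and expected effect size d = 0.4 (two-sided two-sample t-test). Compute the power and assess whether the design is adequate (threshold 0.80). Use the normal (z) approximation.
Power ≈ 0.33; the study is underpowered (power < 0.80)

Power calculation (two-sample t-test, normal approximation):
z_β = d · √(n/2) - z_{α/2}
z_β = 0.4 · √(40/2) - 2.241
z_β = 0.4 · 4.472 - 2.241
z_β = -0.453

Power = Φ(z_β) = Φ(-0.453) ≈ 0.325

Effect size d = 0.4 is small by Cohen's convention (0.2/0.5/0.8).

Threshold: power ≥ 0.80 is conventionally adequate.
Power ≈ 0.33 → the study is underpowered (power < 0.80).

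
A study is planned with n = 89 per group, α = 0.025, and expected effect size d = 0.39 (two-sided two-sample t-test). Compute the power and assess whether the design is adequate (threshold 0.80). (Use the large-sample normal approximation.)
Power ≈ 0.64; the study is underpowered (power < 0.80)

Power calculation (two-sample t-test, normal approximation):
z_β = d · √(n/2) - z_{α/2}
z_β = 0.39 · √(89/2) - 2.241
z_β = 0.39 · 6.671 - 2.241
z_β = 0.360

Power = Φ(z_β) = Φ(0.360) ≈ 0.641

Effect size d = 0.39 is small by Cohen's convention (0.2/0.5/0.8).

Threshold: power ≥ 0.80 is conventionally adequate.
Power ≈ 0.64 → the study is underpowered (power < 0.80).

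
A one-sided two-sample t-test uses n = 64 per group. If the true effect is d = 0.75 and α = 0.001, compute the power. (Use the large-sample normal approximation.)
Power ≈ 0.88

Power calculation (two-sample t-test, normal approximation):
z_β = d · √(n/2) - z_α
z_β = 0.75 · √(64/2) - 3.090
z_β = 0.75 · 5.657 - 3.090
z_β = 1.152

Power = Φ(z_β) = Φ(1.152) ≈ 0.875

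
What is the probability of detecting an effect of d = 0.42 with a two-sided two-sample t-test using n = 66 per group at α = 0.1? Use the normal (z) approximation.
Power ≈ 0.78

Power calculation (two-sample t-test, normal approximation):
z_β = d · √(n/2) - z_{α/2}
z_β = 0.42 · √(66/2) - 1.645
z_β = 0.42 · 5.745 - 1.645
z_β = 0.768

Power = Φ(z_β) = Φ(0.768) ≈ 0.779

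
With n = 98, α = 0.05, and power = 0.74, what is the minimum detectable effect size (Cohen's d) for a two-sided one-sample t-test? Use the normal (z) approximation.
d ≈ 0.26

Minimum detectable effect (one-sample t-test, normal approximation):
d = (z_{α/2} + z_β) / √n
d = (1.960 + 0.643) / √98
d = 2.603 / 9.899
d ≈ 0.26

By Cohen's convention (0.2 small / 0.5 medium / 0.8 large): small effect.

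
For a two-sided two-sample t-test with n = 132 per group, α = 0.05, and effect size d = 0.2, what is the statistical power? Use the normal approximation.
Power ≈ 0.37

Power calculation (two-sample t-test, normal approximation):
z_β = d · √(n/2) - z_{α/2}
z_β = 0.2 · √(132/2) - 1.960
z_β = 0.2 · 8.124 - 1.960
z_β = -0.335

Power = Φ(z_β) = Φ(-0.335) ≈ 0.369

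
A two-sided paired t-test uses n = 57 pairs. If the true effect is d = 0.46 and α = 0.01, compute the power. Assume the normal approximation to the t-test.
Power ≈ 0.82

Power calculation (paired t-test, normal approximation):
z_β = d · √n - z_{α/2}
z_β = 0.46 · √57 - 2.576
z_β = 0.46 · 7.550 - 2.576
z_β = 0.897

Power = Φ(z_β) = Φ(0.897) ≈ 0.815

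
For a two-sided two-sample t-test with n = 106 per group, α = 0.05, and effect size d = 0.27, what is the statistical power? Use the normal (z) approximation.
Power ≈ 0.50

Power calculation (two-sample t-test, normal approximation):
z_β = d · √(n/2) - z_{α/2}
z_β = 0.27 · √(106/2) - 1.960
z_β = 0.27 · 7.280 - 1.960
z_β = 0.006

Power = Φ(z_β) = Φ(0.006) ≈ 0.502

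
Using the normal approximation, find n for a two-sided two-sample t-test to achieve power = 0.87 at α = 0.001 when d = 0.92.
n = 47 per group

Sample size formula (two-sample t-test, normal approximation):
n = 2 · ((z_{α/2} + z_β) / d)²

z_{α/2} = 3.291 (for α = 0.001, two-sided)
z_β = 1.126 (for power = 0.87)
d = 0.92

n = 2 · ((3.291 + 1.126) / 0.92)²
n = 2 · (4.801)²
n ≈ 46.10
Round up to the next whole number: n = 47 per group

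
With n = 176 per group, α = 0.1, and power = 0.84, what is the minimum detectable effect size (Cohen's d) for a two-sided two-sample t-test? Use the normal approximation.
d ≈ 0.28

Minimum detectable effect (two-sample t-test, normal approximation):
d = (z_{α/2} + z_β) / √(n/2)
d = (1.645 + 0.994) / √(176/2)
d = 2.639 / 9.381
d ≈ 0.28

By Cohen's convention (0.2 small / 0.5 medium / 0.8 large): small effect.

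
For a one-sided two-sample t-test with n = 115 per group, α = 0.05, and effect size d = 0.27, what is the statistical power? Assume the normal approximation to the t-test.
Power ≈ 0.66

Power calculation (two-sample t-test, normal approximation):
z_β = d · √(n/2) - z_α
z_β = 0.27 · √(115/2) - 1.645
z_β = 0.27 · 7.583 - 1.645
z_β = 0.403

Power = Φ(z_β) = Φ(0.403) ≈ 0.656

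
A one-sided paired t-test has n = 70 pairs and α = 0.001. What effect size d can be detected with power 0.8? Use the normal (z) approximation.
d ≈ 0.47

Minimum detectable effect (paired t-test, normal approximation):
d = (z_α + z_β) / √n
d = (3.090 + 0.842) / √70
d = 3.932 / 8.367
d ≈ 0.47

By Cohen's convention (0.2 small / 0.5 medium / 0.8 large): small effect.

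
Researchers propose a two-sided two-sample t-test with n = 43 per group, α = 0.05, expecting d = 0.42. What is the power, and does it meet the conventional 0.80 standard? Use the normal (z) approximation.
Power ≈ 0.50; the study is underpowered (power < 0.80)

Power calculation (two-sample t-test, normal approximation):
z_β = d · √(n/2) - z_{α/2}
z_β = 0.42 · √(43/2) - 1.960
z_β = 0.42 · 4.637 - 1.960
z_β = -0.013

Power = Φ(z_β) = Φ(-0.013) ≈ 0.495

Effect size d = 0.42 is small by Cohen's convention (0.2/0.5/0.8).

Threshold: power ≥ 0.80 is conventionally adequate.
Power ≈ 0.50 → the study is underpowered (power < 0.80).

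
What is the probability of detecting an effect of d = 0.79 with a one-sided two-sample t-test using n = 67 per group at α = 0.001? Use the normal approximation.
Power ≈ 0.93

Power calculation (two-sample t-test, normal approximation):
z_β = d · √(n/2) - z_α
z_β = 0.79 · √(67/2) - 3.090
z_β = 0.79 · 5.788 - 3.090
z_β = 1.482

Power = Φ(z_β) = Φ(1.482) ≈ 0.931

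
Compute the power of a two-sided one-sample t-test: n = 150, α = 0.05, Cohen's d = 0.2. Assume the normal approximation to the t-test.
Power ≈ 0.69

Power calculation (one-sample t-test, normal approximation):
z_β = d · √n - z_{α/2}
z_β = 0.2 · √150 - 1.960
z_β = 0.2 · 12.247 - 1.960
z_β = 0.490

Power = Φ(z_β) = Φ(0.490) ≈ 0.688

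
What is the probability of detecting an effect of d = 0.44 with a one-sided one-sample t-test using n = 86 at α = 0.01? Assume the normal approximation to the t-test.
Power ≈ 0.96

Power calculation (one-sample t-test, normal approximation):
z_β = d · √n - z_α
z_β = 0.44 · √86 - 2.326
z_β = 0.44 · 9.274 - 2.326
z_β = 1.754

Power = Φ(z_β) = Φ(1.754) ≈ 0.960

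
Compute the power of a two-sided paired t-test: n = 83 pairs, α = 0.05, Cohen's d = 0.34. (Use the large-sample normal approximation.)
Power ≈ 0.87

Power calculation (paired t-test, normal approximation):
z_β = d · √n - z_{α/2}
z_β = 0.34 · √83 - 1.960
z_β = 0.34 · 9.110 - 1.960
z_β = 1.138

Power = Φ(z_β) = Φ(1.138) ≈ 0.872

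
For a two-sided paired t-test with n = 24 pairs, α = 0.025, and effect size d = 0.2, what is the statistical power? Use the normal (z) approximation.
Power ≈ 0.10

Power calculation (paired t-test, normal approximation):
z_β = d · √n - z_{α/2}
z_β = 0.2 · √24 - 2.241
z_β = 0.2 · 4.899 - 2.241
z_β = -1.262

Power = Φ(z_β) = Φ(-1.262) ≈ 0.104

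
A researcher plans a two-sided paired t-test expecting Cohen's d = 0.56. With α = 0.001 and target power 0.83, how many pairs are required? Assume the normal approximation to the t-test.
n = 58 pairs

Sample size formula (paired t-test, normal approximation):
n = ((z_{α/2} + z_β) / d)²

z_{α/2} = 3.291 (for α = 0.001, two-sided)
z_β = 0.954 (for power = 0.83)
d = 0.56

n = ((3.291 + 0.954) / 0.56)²
n = (7.580)²
n ≈ 57.46
Round up to the next whole number: n = 58 pairs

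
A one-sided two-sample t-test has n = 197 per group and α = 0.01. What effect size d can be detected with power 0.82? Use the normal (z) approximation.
d ≈ 0.33

Minimum detectable effect (two-sample t-test, normal approximation):
d = (z_α + z_β) / √(n/2)
d = (2.326 + 0.915) / √(197/2)
d = 3.242 / 9.925
d ≈ 0.33

By Cohen's convention (0.2 small / 0.5 medium / 0.8 large): small effect.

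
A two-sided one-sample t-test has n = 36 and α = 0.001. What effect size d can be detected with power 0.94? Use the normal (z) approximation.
d ≈ 0.81

Minimum detectable effect (one-sample t-test, normal approximation):
d = (z_{α/2} + z_β) / √n
d = (3.291 + 1.555) / √36
d = 4.845 / 6.000
d ≈ 0.81

By Cohen's convention (0.2 small / 0.5 medium / 0.8 large): large effect.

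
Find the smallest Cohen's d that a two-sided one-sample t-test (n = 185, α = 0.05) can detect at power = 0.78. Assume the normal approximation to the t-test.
d ≈ 0.20

Minimum detectable effect (one-sample t-test, normal approximation):
d = (z_{α/2} + z_β) / √n
d = (1.960 + 0.772) / √185
d = 2.732 / 13.601
d ≈ 0.20

By Cohen's convention (0.2 small / 0.5 medium / 0.8 large): small effect.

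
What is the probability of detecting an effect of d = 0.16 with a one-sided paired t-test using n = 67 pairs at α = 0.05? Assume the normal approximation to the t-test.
Power ≈ 0.37

Power calculation (paired t-test, normal approximation):
z_β = d · √n - z_α
z_β = 0.16 · √67 - 1.645
z_β = 0.16 · 8.185 - 1.645
z_β = -0.335

Power = Φ(z_β) = Φ(-0.335) ≈ 0.369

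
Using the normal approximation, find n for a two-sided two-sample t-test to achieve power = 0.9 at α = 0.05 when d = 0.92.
n = 25 per group

Sample size formula (two-sample t-test, normal approximation):
n = 2 · ((z_{α/2} + z_β) / d)²

z_{α/2} = 1.960 (for α = 0.05, two-sided)
z_β = 1.282 (for power = 0.9)
d = 0.92

n = 2 · ((1.960 + 1.282) / 0.92)²
n = 2 · (3.524)²
n ≈ 24.84
Round up to the next whole number: n = 25 per group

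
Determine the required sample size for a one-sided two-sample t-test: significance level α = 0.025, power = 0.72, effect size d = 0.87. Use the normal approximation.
n = 18 per group

Sample size formula (two-sample t-test, normal approximation):
n = 2 · ((z_α + z_β) / d)²

z_α = 1.960 (for α = 0.025, one-sided)
z_β = 0.583 (for power = 0.72)
d = 0.87

n = 2 · ((1.960 + 0.583) / 0.87)²
n = 2 · (2.923)²
n ≈ 17.09
Round up to the next whole number: n = 18 per group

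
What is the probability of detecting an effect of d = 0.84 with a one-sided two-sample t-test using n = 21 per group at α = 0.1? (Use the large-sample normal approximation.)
Power ≈ 0.93

Power calculation (two-sample t-test, normal approximation):
z_β = d · √(n/2) - z_α
z_β = 0.84 · √(21/2) - 1.282
z_β = 0.84 · 3.240 - 1.282
z_β = 1.440

Power = Φ(z_β) = Φ(1.440) ≈ 0.925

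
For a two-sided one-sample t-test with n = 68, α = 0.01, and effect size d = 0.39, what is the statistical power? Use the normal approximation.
Power ≈ 0.74

Power calculation (one-sample t-test, normal approximation):
z_β = d · √n - z_{α/2}
z_β = 0.39 · √68 - 2.576
z_β = 0.39 · 8.246 - 2.576
z_β = 0.640

Power = Φ(z_β) = Φ(0.640) ≈ 0.739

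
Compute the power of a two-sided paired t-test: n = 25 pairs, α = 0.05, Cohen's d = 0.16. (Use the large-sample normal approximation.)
Power ≈ 0.12

Power calculation (paired t-test, normal approximation):
z_β = d · √n - z_{α/2}
z_β = 0.16 · √25 - 1.960
z_β = 0.16 · 5.000 - 1.960
z_β = -1.160

Power = Φ(z_β) = Φ(-1.160) ≈ 0.123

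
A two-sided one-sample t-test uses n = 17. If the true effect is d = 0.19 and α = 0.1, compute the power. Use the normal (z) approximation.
Power ≈ 0.19

Power calculation (one-sample t-test, normal approximation):
z_β = d · √n - z_{α/2}
z_β = 0.19 · √17 - 1.645
z_β = 0.19 · 4.123 - 1.645
z_β = -0.861

Power = Φ(z_β) = Φ(-0.861) ≈ 0.194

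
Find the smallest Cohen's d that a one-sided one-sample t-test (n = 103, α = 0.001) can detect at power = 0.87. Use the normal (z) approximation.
d ≈ 0.42

Minimum detectable effect (one-sample t-test, normal approximation):
d = (z_α + z_β) / √n
d = (3.090 + 1.126) / √103
d = 4.217 / 10.149
d ≈ 0.42

By Cohen's convention (0.2 small / 0.5 medium / 0.8 large): small effect.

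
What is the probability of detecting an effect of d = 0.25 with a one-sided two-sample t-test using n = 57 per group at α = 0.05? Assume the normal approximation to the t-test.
Power ≈ 0.38

Power calculation (two-sample t-test, normal approximation):
z_β = d · √(n/2) - z_α
z_β = 0.25 · √(57/2) - 1.645
z_β = 0.25 · 5.339 - 1.645
z_β = -0.310

Power = Φ(z_β) = Φ(-0.310) ≈ 0.378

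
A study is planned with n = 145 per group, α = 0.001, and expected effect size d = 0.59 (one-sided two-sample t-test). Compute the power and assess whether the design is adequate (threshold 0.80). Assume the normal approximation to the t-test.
Power ≈ 0.97; the study is adequately powered (power ≥ 0.80)

Power calculation (two-sample t-test, normal approximation):
z_β = d · √(n/2) - z_α
z_β = 0.59 · √(145/2) - 3.090
z_β = 0.59 · 8.515 - 3.090
z_β = 1.933

Power = Φ(z_β) = Φ(1.933) ≈ 0.973

Effect size d = 0.59 is medium by Cohen's convention (0.2/0.5/0.8).

Threshold: power ≥ 0.80 is conventionally adequate.
Power ≈ 0.97 → the study is adequately powered (power ≥ 0.80).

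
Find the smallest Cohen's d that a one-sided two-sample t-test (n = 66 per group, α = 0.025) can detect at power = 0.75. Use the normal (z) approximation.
d ≈ 0.46

Minimum detectable effect (two-sample t-test, normal approximation):
d = (z_α + z_β) / √(n/2)
d = (1.960 + 0.674) / √(66/2)
d = 2.634 / 5.745
d ≈ 0.46

By Cohen's convention (0.2 small / 0.5 medium / 0.8 large): small effect.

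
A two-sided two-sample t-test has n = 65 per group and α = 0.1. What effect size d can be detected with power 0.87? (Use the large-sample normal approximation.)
d ≈ 0.49

Minimum detectable effect (two-sample t-test, normal approximation):
d = (z_{α/2} + z_β) / √(n/2)
d = (1.645 + 1.126) / √(65/2)
d = 2.771 / 5.701
d ≈ 0.49

By Cohen's convention (0.2 small / 0.5 medium / 0.8 large): small effect.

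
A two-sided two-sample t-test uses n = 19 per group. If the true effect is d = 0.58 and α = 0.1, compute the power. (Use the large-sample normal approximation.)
Power ≈ 0.56

Power calculation (two-sample t-test, normal approximation):
z_β = d · √(n/2) - z_{α/2}
z_β = 0.58 · √(19/2) - 1.645
z_β = 0.58 · 3.082 - 1.645
z_β = 0.143

Power = Φ(z_β) = Φ(0.143) ≈ 0.557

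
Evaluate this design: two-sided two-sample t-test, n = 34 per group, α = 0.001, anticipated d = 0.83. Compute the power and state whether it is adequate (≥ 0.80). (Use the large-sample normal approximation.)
Power ≈ 0.55; the study is underpowered (power < 0.80)

Power calculation (two-sample t-test, normal approximation):
z_β = d · √(n/2) - z_{α/2}
z_β = 0.83 · √(34/2) - 3.291
z_β = 0.83 · 4.123 - 3.291
z_β = 0.132

Power = Φ(z_β) = Φ(0.132) ≈ 0.552

Effect size d = 0.83 is large by Cohen's convention (0.2/0.5/0.8).

Threshold: power ≥ 0.80 is conventionally adequate.
Power ≈ 0.55 → the study is underpowered (power < 0.80).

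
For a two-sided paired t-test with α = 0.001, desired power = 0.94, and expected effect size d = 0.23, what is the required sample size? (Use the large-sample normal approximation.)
n = 444 pairs

Sample size formula (paired t-test, normal approximation):
n = ((z_{α/2} + z_β) / d)²

z_{α/2} = 3.291 (for α = 0.001, two-sided)
z_β = 1.555 (for power = 0.94)
d = 0.23

n = ((3.291 + 1.555) / 0.23)²
n = (21.070)²
n ≈ 443.94
Round up to the next whole number: n = 444 pairs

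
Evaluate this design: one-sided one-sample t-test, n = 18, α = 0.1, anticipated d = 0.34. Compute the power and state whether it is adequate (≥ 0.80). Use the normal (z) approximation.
Power ≈ 0.56; the study is underpowered (power < 0.80)

Power calculation (one-sample t-test, normal approximation):
z_β = d · √n - z_α
z_β = 0.34 · √18 - 1.282
z_β = 0.34 · 4.243 - 1.282
z_β = 0.161

Power = Φ(z_β) = Φ(0.161) ≈ 0.564

Effect size d = 0.34 is small by Cohen's convention (0.2/0.5/0.8).

Threshold: power ≥ 0.80 is conventionally adequate.
Power ≈ 0.56 → the study is underpowered (power < 0.80).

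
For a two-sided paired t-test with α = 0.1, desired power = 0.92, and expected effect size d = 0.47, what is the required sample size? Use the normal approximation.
n = 43 pairs

Sample size formula (paired t-test, normal approximation):
n = ((z_{α/2} + z_β) / d)²

z_{α/2} = 1.645 (for α = 0.1, two-sided)
z_β = 1.405 (for power = 0.92)
d = 0.47

n = ((1.645 + 1.405) / 0.47)²
n = (6.489)²
n ≈ 42.11
Round up to the next whole number: n = 43 pairs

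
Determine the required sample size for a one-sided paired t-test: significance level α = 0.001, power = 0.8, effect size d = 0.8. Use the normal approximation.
n = 25 pairs

Sample size formula (paired t-test, normal approximation):
n = ((z_α + z_β) / d)²

z_α = 3.090 (for α = 0.001, one-sided)
z_β = 0.842 (for power = 0.8)
d = 0.8

n = ((3.090 + 0.842) / 0.8)²
n = (4.915)²
n ≈ 24.16
Round up to the next whole number: n = 25 pairs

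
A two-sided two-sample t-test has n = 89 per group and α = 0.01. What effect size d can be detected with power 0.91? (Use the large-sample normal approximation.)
d ≈ 0.59

Minimum detectable effect (two-sample t-test, normal approximation):
d = (z_{α/2} + z_β) / √(n/2)
d = (2.576 + 1.341) / √(89/2)
d = 3.917 / 6.671
d ≈ 0.59

By Cohen's convention (0.2 small / 0.5 medium / 0.8 large): medium effect.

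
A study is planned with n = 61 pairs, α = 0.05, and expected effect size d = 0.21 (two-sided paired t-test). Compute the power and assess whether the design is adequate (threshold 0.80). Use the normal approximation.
Power ≈ 0.37; the study is underpowered (power < 0.80)

Power calculation (paired t-test, normal approximation):
z_β = d · √n - z_{α/2}
z_β = 0.21 · √61 - 1.960
z_β = 0.21 · 7.810 - 1.960
z_β = -0.320

Power = Φ(z_β) = Φ(-0.320) ≈ 0.375

Effect size d = 0.21 is small by Cohen's convention (0.2/0.5/0.8).

Threshold: power ≥ 0.80 is conventionally adequate.
Power ≈ 0.37 → the study is underpowered (power < 0.80).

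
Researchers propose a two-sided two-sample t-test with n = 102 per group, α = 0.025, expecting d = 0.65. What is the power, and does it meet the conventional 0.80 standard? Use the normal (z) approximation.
Power ≈ 0.99; the study is adequately powered (power ≥ 0.80)

Power calculation (two-sample t-test, normal approximation):
z_β = d · √(n/2) - z_{α/2}
z_β = 0.65 · √(102/2) - 2.241
z_β = 0.65 · 7.141 - 2.241
z_β = 2.401

Power = Φ(z_β) = Φ(2.401) ≈ 0.992

Effect size d = 0.65 is medium by Cohen's convention (0.2/0.5/0.8).

Threshold: power ≥ 0.80 is conventionally adequate.
Power ≈ 0.99 → the study is adequately powered (power ≥ 0.80).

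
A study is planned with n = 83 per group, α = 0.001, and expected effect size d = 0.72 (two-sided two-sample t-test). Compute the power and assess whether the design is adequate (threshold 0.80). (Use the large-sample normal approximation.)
Power ≈ 0.91; the study is adequately powered (power ≥ 0.80)

Power calculation (two-sample t-test, normal approximation):
z_β = d · √(n/2) - z_{α/2}
z_β = 0.72 · √(83/2) - 3.291
z_β = 0.72 · 6.442 - 3.291
z_β = 1.348

Power = Φ(z_β) = Φ(1.348) ≈ 0.911

Effect size d = 0.72 is medium by Cohen's convention (0.2/0.5/0.8).

Threshold: power ≥ 0.80 is conventionally adequate.
Power ≈ 0.91 → the study is adequately powered (power ≥ 0.80).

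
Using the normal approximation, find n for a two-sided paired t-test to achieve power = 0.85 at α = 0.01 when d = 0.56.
n = 42 pairs

Sample size formula (paired t-test, normal approximation):
n = ((z_{α/2} + z_β) / d)²

z_{α/2} = 2.576 (for α = 0.01, two-sided)
z_β = 1.036 (for power = 0.85)
d = 0.56

n = ((2.576 + 1.036) / 0.56)²
n = (6.450)²
n ≈ 41.60
Round up to the next whole number: n = 42 pairs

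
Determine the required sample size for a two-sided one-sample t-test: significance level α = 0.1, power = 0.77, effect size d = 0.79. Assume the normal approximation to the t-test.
n = 10

Sample size formula (one-sample t-test, normal approximation):
n = ((z_{α/2} + z_β) / d)²

z_{α/2} = 1.645 (for α = 0.1, two-sided)
z_β = 0.739 (for power = 0.77)
d = 0.79

n = ((1.645 + 0.739) / 0.79)²
n = (3.018)²
n ≈ 9.11
Round up to the next whole number: n = 10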